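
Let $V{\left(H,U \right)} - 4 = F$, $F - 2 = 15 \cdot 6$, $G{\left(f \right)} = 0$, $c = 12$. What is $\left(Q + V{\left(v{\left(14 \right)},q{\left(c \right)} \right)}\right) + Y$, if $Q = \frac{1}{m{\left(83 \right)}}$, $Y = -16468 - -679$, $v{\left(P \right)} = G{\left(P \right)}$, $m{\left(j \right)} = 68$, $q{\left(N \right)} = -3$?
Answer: $- \frac{1067123}{68} \approx -15693.0$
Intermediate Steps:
$F = 92$ ($F = 2 + 15 \cdot 6 = 2 + 90 = 92$)
$v{\left(P \right)} = 0$
$V{\left(H,U \right)} = 96$ ($V{\left(H,U \right)} = 4 + 92 = 96$)
$Y = -15789$ ($Y = -16468 + 679 = -15789$)
$Q = \frac{1}{68} \approx 0.014706$
$\left(Q + V{\left(v{\left(14 \right)},q{\left(c \right)} \right)}\right) + Y = \left(\frac{1}{68} + 96\right) - 15789 = \frac{6529}{68} - 15789 = - \frac{1067123}{68}$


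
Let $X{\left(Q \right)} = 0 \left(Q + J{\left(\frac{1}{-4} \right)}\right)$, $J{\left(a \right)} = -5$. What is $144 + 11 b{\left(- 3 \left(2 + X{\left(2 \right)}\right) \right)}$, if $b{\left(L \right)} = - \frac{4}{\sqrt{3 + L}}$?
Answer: $144 + \frac{44 i \sqrt{3}}{3} \approx 144.0 + 25.403 i$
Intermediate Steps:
$X{\left(Q \right)} = 0$ ($X{\left(Q \right)} = 0 \left(Q - 5\right) = 0 \left(-5 + Q\right) = 0$)
$b{\left(L \right)} = - \frac{4}{\sqrt{3 + L}}$
$144 + 11 b{\left(- 3 \left(2 + X{\left(2 \right)}\right) \right)} = 144 + 11 \left(- \frac{4}{\sqrt{3 - 3 \left(2 + 0\right)}}\right) = 144 + 11 \left(- \frac{4}{\sqrt{3 - 6}}\right) = 144 + 11 \left(- \frac{4}{i \sqrt{3}}\right) = 144 + 11 \left(- 4 \left(- \frac{i \sqrt{3}}{3}\right)\right) = 144 + 11 \frac{4 i \sqrt{3}}{3} = 144 + \frac{44 i \sqrt{3}}{3}$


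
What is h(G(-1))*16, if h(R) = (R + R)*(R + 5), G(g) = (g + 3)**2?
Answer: 1152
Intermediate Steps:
G(g) = (3 + g)**2
h(R) = 2*R*(5 + R) (h(R) = (2*R)*(5 + R) = 2*R*(5 + R))
h(G(-1))*16 = (2*(3 - 1)**2*(5 + (3 - 1)**2))*16 = (2*2**2*(5 + 2**2))*16 = (2*4*(5 + 4))*16 = (2*4*9)*16 = 72*16 = 1152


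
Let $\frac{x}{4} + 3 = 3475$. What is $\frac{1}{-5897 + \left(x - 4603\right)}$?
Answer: $\frac{1}{3388} \approx 0.00029516$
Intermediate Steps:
$x = 13888$ ($x = -12 + 4 \cdot 3475 = -12 + 13900 = 13888$)
$\frac{1}{-5897 + \left(x - 4603\right)} = \frac{1}{-5897 + \left(13888 - 4603\right)} = \frac{1}{-5897 + 9285} = \frac{1}{3388}$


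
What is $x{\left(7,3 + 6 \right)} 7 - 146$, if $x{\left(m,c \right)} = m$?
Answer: $-97$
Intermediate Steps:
$x{\left(7,3 + 6 \right)} 7 - 146 = 7 \cdot 7 - 146 = 49 - 146 = -97$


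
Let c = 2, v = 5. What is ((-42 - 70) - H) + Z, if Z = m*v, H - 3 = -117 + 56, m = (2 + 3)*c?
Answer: -4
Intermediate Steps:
m = 10 (m = (2 + 3)*2 = 5*2 = 10)
H = -58 (H = 3 + (-117 + 56) = 3 - 61 = -58)
Z = 50 (Z = 10*5 = 50)
((-42 - 70) - H) + Z = ((-42 - 70) - 1*(-58)) + 50 = (-112 + 58) + 50 = -54 + 50 = -4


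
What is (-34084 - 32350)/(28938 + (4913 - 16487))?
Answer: -33217/8682 ≈ -3.8260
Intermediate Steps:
(-34084 - 32350)/(28938 + (4913 - 16487)) = -66434/(28938 - 11574) = -66434/17364 = -66434*1/17364 = -33217/8682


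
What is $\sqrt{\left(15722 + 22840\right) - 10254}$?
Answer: $2 \sqrt{7077} \approx 168.25$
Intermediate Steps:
$\sqrt{\left(15722 + 22840\right) - 10254} = \sqrt{38562 - 10254} = \sqrt{28308} = 2 \sqrt{7077}$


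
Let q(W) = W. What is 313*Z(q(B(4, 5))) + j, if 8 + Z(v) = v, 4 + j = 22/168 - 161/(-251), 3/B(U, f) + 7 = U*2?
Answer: -33064511/21084 ≈ -1568.2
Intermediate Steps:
B(U, f) = 3/(-7 + 2*U) (B(U, f) = 3/(-7 + U*2) = 3/(-7 + 2*U))
j = -68051/21084 (j = -4 + (22/168 - 161/(-251)) = -4 + (22*(1/168) - 161*(-1/251)) = -4 + (11/84 + 161/251) = -4 + 16285/21084 = -68051/21084 ≈ -3.2276)
Z(v) = -8 + v
313*Z(q(B(4, 5))) + j = 313*(-8 + 3/(-7 + 2*4)) - 68051/21084 = 313*(-8 + 3/(-7 + 8)) - 68051/21084 = 313*(-8 + 3/1) - 68051/21084 = 313*(-8 + 3*1) - 68051/21084 = 313*(-8 + 3) - 68051/21084 = 313*(-5) - 68051/21084 = -1565 - 68051/21084 = -33064511/21084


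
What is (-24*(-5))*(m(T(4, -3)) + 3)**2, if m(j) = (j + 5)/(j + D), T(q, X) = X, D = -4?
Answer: 43320/49 ≈ 884.08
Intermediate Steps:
m(j) = (5 + j)/(-4 + j) (m(j) = (j + 5)/(j - 4) = (5 + j)/(-4 + j))
(-24*(-5))*(m(T(4, -3)) + 3)**2 = (-24*(-5))*((5 - 3)/(-4 - 3) + 3)**2 = 120*(2/(-7) + 3)**2 = 120*(-1/7*2 + 3)**2 = 120*(-2/7 + 3)**2 = 120*(19/7)**2 = 120*(361/49) = 43320/49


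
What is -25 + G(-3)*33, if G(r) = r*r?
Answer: 272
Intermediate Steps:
G(r) = r²
-25 + G(-3)*33 = -25 + (-3)²*33 = -25 + 9*33 = -25 + 297 = 272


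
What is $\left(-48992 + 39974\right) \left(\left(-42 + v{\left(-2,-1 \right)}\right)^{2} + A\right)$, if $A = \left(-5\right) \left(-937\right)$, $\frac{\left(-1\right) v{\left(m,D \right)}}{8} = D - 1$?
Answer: $-48345498$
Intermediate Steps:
$v{\left(m,D \right)} = 8 - 8 D$ ($v{\left(m,D \right)} = - 8 \left(D - 1\right) = - 8 \left(-1 + D\right) = 8 - 8 D$)
$A = 4685$
$\left(-48992 + 39974\right) \left(\left(-42 + v{\left(-2,-1 \right)}\right)^{2} + A\right) = \left(-48992 + 39974\right) \left(\left(-42 + \left(8 - -8\right)\right)^{2} + 4685\right) = - 9018 \left(\left(-42 + \left(8 + 8\right)\right)^{2} + 4685\right) = - 9018 \left(\left(-42 + 16\right)^{2} + 4685\right) = - 9018 \left(\left(-26\right)^{2} + 4685\right) = - 9018 \left(676 + 4685\right) = \left(-9018\right) 5361 = -48345498$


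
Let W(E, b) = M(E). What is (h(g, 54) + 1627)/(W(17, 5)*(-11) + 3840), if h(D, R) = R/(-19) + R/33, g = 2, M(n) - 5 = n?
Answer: 339791/751982 ≈ 0.45186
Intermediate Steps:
M(n) = 5 + n
W(E, b) = 5 + E
h(D, R) = -14*R/627 (h(D, R) = R*(-1/19) + R*(1/33) = -R/19 + R/33 = -14*R/627)
(h(g, 54) + 1627)/(W(17, 5)*(-11) + 3840) = (-14/627*54 + 1627)/((5 + 17)*(-11) + 3840) = (-252/209 + 1627)/(22*(-11) + 3840) = 339791/(209*(-242 + 3840)) = (339791/209)/3598 = (339791/209)*(1/3598) = 339791/751982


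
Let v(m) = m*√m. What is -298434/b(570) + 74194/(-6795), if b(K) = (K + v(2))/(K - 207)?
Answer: -104902104233587/551910285 + 54165771*√2/81223 ≈ -1.8913e+5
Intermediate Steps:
v(m) = m^(3/2)
b(K) = (K + 2*√2)/(-207 + K) (b(K) = (K + 2^(3/2))/(K - 207) = (K + 2*√2)/(-207 + K))
-298434/b(570) + 74194/(-6795) = -298434*(-207 + 570)/(570 + 2*√2) + 74194/(-6795) = -298434*363/(570 + 2*√2) + 74194*(-1/6795) = -298434*363/(570 + 2*√2) - 74194/6795 = -298434/(190/121 + 2*√2/363) - 74194/6795 = -74194/6795 - 298434/(190/121 + 2*√2/363)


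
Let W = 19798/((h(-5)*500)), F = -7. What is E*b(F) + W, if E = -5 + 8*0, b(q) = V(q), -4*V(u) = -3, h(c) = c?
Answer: -29173/2500 ≈ -11.669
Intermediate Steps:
V(u) = ¾ (V(u) = -¼*(-3) = ¾)
b(q) = ¾
E = -5 (E = -5 + 0 = -5)
W = -9899/1250 (W = 19798/((-5*500)) = 19798/(-2500) = 19798*(-1/2500) = -9899/1250 ≈ -7.9192)
E*b(F) + W = -5*¾ - 9899/1250 = -15/4 - 9899/1250 = -29173/2500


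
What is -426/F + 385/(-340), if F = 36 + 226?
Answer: -24571/8908 ≈ -2.7583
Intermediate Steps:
F = 262
-426/F + 385/(-340) = -426/262 + 385/(-340) = -426*1/262 + 385*(-1/340) = -213/131 - 77/68 = -24571/8908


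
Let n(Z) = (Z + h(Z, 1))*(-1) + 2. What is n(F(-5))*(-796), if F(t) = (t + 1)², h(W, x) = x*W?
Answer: 23880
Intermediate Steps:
h(W, x) = W*x
F(t) = (1 + t)²
n(Z) = 2 - 2*Z (n(Z) = (Z + Z*1)*(-1) + 2 = (Z + Z)*(-1) + 2 = (2*Z)*(-1) + 2 = -2*Z + 2 = 2 - 2*Z)
n(F(-5))*(-796) = (2 - 2*(1 - 5)²)*(-796) = (2 - 2*(-4)²)*(-796) = (2 - 2*16)*(-796) = (2 - 32)*(-796) = -30*(-796) = 23880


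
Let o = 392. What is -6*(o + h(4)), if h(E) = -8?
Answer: -2304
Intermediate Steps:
-6*(o + h(4)) = -6*(392 - 8) = -6*384 = -2304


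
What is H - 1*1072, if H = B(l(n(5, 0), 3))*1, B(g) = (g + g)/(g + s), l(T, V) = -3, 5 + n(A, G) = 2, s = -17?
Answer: -10717/10 ≈ -1071.7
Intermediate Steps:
n(A, G) = -3 (n(A, G) = -5 + 2 = -3)
B(g) = 2*g/(-17 + g) (B(g) = (g + g)/(g - 17) = (2*g)/(-17 + g) = 2*g/(-17 + g))
H = 3/10 (H = (2*(-3)/(-17 - 3))*1 = (2*(-3)/(-20))*1 = (2*(-3)*(-1/20))*1 = (3/10)*1 = 3/10 ≈ 0.30000)
H - 1*1072 = 3/10 - 1*1072 = 3/10 - 1072 = -10717/10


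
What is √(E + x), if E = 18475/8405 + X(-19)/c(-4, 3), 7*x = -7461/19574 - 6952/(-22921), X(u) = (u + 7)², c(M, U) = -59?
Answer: I*√14642786278712063553281718/7597086189182 ≈ 0.50369*I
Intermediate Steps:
X(u) = (7 + u)²
x = -34935133/3140589578 (x = (-7461/19574 - 6952/(-22921))/7 = (-7461*1/19574 - 6952*(-1/22921))/7 = (-7461/19574 + 6952/22921)/7 = (⅐)*(-34935133/448655654) = -34935133/3140589578 ≈ -0.011124)
E = -24059/99179 (E = 18475/8405 + (7 - 19)²/(-59) = 18475*(1/8405) + (-12)²*(-1/59) = 3695/1681 + 144*(-1/59) = 3695/1681 - 144/59 = -24059/99179 ≈ -0.24258)
√(E + x) = √(-24059/99179 - 34935133/3140589578) = √(-79024276212909/311480533756462) = I*√14642786278712063553281718/7597086189182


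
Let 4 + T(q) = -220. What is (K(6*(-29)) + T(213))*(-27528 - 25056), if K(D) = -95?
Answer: 16774296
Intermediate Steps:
T(q) = -224 (T(q) = -4 - 220 = -224)
(K(6*(-29)) + T(213))*(-27528 - 25056) = (-95 - 224)*(-27528 - 25056) = -319*(-52584) = 16774296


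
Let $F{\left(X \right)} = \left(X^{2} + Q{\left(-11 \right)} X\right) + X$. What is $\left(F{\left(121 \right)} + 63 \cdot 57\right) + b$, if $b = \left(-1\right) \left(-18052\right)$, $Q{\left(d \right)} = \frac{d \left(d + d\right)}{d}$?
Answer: $33743$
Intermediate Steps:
$Q{\left(d \right)} = 2 d$ ($Q{\left(d \right)} = \frac{d 2 d}{d} = \frac{2 d^{2}}{d} = 2 d$)
$b = 18052$
$F{\left(X \right)} = X^{2} - 21 X$ ($F{\left(X \right)} = \left(X^{2} + 2 \left(-11\right) X\right) + X = \left(X^{2} - 22 X\right) + X = X^{2} - 21 X$)
$\left(F{\left(121 \right)} + 63 \cdot 57\right) + b = \left(121 \left(-21 + 121\right) + 63 \cdot 57\right) + 18052 = \left(121 \cdot 100 + 3591\right) + 18052 = \left(12100 + 3591\right) + 18052 = 15691 + 18052 = 33743$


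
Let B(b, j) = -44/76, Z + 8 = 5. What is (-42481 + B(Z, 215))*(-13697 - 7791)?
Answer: 17344039200/19 ≈ 9.1284e+8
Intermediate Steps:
Z = -3 (Z = -8 + 5 = -3)
B(b, j) = -11/19 (B(b, j) = -44*1/76 = -11/19)
(-42481 + B(Z, 215))*(-13697 - 7791) = (-42481 - 11/19)*(-13697 - 7791) = -807150/19*(-21488) = 17344039200/19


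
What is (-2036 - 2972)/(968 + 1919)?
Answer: -5008/2887 ≈ -1.7347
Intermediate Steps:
(-2036 - 2972)/(968 + 1919) = -5008/2887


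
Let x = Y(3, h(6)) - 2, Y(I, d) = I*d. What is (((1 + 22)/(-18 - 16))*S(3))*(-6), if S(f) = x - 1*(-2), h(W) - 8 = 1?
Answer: 1863/17 ≈ 109.59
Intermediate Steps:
h(W) = 9 (h(W) = 8 + 1 = 9)
x = 25 (x = 3*9 - 2 = 27 - 2 = 25)
S(f) = 27 (S(f) = 25 - 1*(-2) = 25 + 2 = 27)
(((1 + 22)/(-18 - 16))*S(3))*(-6) = (((1 + 22)/(-18 - 16))*27)*(-6) = ((23/(-34))*27)*(-6) = ((23*(-1/34))*27)*(-6) = -23/34*27*(-6) = -621/34*(-6) = 1863/17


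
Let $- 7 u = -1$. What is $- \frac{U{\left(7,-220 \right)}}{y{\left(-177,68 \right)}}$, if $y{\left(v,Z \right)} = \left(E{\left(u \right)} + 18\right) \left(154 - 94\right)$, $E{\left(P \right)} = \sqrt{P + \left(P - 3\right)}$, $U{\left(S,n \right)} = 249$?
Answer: $- \frac{5229}{22870} + \frac{83 i \sqrt{133}}{45740} \approx -0.22864 + 0.020927 i$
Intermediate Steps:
$u = \frac{1}{7}$ ($u = \left(- \frac{1}{7}\right) \left(-1\right) = \frac{1}{7} \approx 0.14286$)
$E{\left(P \right)} = \sqrt{-3 + 2 P}$ ($E{\left(P \right)} = \sqrt{P + \left(-3 + P\right)} = \sqrt{-3 + 2 P}$)
$y{\left(v,Z \right)} = 1080 + \frac{60 i \sqrt{133}}{7}$ ($y{\left(v,Z \right)} = \left(\sqrt{-3 + 2 \cdot \frac{1}{7}} + 18\right) \left(154 - 94\right) = \left(\sqrt{-3 + \frac{2}{7}} + 18\right) 60 = \left(\sqrt{- \frac{19}{7}} + 18\right) 60 = \left(\frac{i \sqrt{133}}{7} + 18\right) 60 = \left(18 + \frac{i \sqrt{133}}{7}\right) 60 = 1080 + \frac{60 i \sqrt{133}}{7}$)
$- \frac{U{\left(7,-220 \right)}}{y{\left(-177,68 \right)}} = - \frac{249}{1080 + \frac{60 i \sqrt{133}}{7}}$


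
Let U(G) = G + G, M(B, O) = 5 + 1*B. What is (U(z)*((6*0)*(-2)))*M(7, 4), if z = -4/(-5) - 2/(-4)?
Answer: 0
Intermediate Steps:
z = 13/10 (z = -4*(-1/5) - 2*(-1/4) = 4/5 + 1/2 = 13/10 ≈ 1.3000)
M(B, O) = 5 + B
U(G) = 2*G
(U(z)*((6*0)*(-2)))*M(7, 4) = ((2*(13/10))*((6*0)*(-2)))*(5 + 7) = (13*(0*(-2))/5)*12 = ((13/5)*0)*12 = 0*12 = 0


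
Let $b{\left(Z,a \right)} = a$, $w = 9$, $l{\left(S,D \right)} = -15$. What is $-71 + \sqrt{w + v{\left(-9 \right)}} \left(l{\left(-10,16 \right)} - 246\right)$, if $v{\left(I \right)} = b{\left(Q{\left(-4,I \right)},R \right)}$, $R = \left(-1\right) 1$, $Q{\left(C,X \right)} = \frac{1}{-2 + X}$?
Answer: $-71 - 522 \sqrt{2} \approx -809.22$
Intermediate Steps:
$R = -1$
$v{\left(I \right)} = -1$
$-71 + \sqrt{w + v{\left(-9 \right)}} \left(l{\left(-10,16 \right)} - 246\right) = -71 + \sqrt{9 - 1} \left(-15 - 246\right) = -71 + \sqrt{8} \left(-15 - 246\right) = -71 + 2 \sqrt{2} \left(-261\right) = -71 - 522 \sqrt{2}$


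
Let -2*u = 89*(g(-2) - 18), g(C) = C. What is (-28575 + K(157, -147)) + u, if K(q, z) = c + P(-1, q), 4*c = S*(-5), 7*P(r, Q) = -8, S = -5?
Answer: -775037/28 ≈ -27680.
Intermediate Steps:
P(r, Q) = -8/7 (P(r, Q) = (⅐)*(-8) = -8/7)
c = 25/4 (c = (-5*(-5))/4 = (¼)*25 = 25/4 ≈ 6.2500)
K(q, z) = 143/28 (K(q, z) = 25/4 - 8/7 = 143/28)
u = 890 (u = -89*(-2 - 18)/2 = -89*(-20)/2 = -½*(-1780) = 890)
(-28575 + K(157, -147)) + u = (-28575 + 143/28) + 890 = -799957/28 + 890 = -775037/28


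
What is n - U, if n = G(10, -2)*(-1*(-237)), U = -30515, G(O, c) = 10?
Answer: 32885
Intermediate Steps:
n = 2370 (n = 10*(-1*(-237)) = 10*237 = 2370)
n - U = 2370 - 1*(-30515) = 2370 + 30515 = 32885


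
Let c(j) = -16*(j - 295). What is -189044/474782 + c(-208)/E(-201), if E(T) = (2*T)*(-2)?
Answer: 458631770/47715591 ≈ 9.6118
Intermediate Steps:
E(T) = -4*T
c(j) = 4720 - 16*j (c(j) = -16*(-295 + j) = 4720 - 16*j)
-189044/474782 + c(-208)/E(-201) = -189044/474782 + (4720 - 16*(-208))/((-4*(-201))) = -189044*1/474782 + (4720 + 3328)/804 = -94522/237391 + 8048*(1/804) = -94522/237391 + 2012/201 = 458631770/47715591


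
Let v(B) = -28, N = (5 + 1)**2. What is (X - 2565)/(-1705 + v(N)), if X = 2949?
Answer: -384/1733 ≈ -0.22158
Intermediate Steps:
N = 36 (N = 6**2 = 36)
(X - 2565)/(-1705 + v(N)) = (2949 - 2565)/(-1705 - 28) = 384/(-1733) = 384*(-1/1733) = -384/1733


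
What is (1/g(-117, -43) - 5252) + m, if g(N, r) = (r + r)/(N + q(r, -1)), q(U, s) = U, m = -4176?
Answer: -405324/43 ≈ -9426.1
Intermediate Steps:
g(N, r) = 2*r/(N + r) (g(N, r) = (r + r)/(N + r) = (2*r)/(N + r) = 2*r/(N + r))
(1/g(-117, -43) - 5252) + m = (1/(2*(-43)/(-117 - 43)) - 5252) - 4176 = (1/(2*(-43)/(-160)) - 5252) - 4176 = (1/(2*(-43)*(-1/160)) - 5252) - 4176 = (1/(43/80) - 5252) - 4176 = (80/43 - 5252) - 4176 = -225756/43 - 4176 = -405324/43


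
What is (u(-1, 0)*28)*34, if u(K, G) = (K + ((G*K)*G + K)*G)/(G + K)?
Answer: 952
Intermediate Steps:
u(K, G) = (K + G*(K + K*G**2))/(G + K) (u(K, G) = (K + (K*G**2 + K)*G)/(G + K) = (K + (K + K*G**2)*G)/(G + K) = (K + G*(K + K*G**2))/(G + K))
(u(-1, 0)*28)*34 = (-(1 + 0 + 0**3)/(0 - 1)*28)*34 = (-1*(1 + 0 + 0)/(-1)*28)*34 = (-1*(-1)*1*28)*34 = (1*28)*34 = 28*34 = 952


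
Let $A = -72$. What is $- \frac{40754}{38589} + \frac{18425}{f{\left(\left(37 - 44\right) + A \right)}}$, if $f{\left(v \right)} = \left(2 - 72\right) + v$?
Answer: $- \frac{717074671}{5749761} \approx -124.71$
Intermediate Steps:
$f{\left(v \right)} = -70 + v$
$- \frac{40754}{38589} + \frac{18425}{f{\left(\left(37 - 44\right) + A \right)}} = - \frac{40754}{38589} + \frac{18425}{-70 + \left(\left(37 - 44\right) - 72\right)} = \left(-40754\right) \frac{1}{38589} + \frac{18425}{-70 - 79} = - \frac{40754}{38589} + \frac{18425}{-70 - 79} = - \frac{40754}{38589} + \frac{18425}{-149} = - \frac{40754}{38589} + 18425 \left(- \frac{1}{149}\right) = - \frac{40754}{38589} - \frac{18425}{149} = - \frac{717074671}{5749761}$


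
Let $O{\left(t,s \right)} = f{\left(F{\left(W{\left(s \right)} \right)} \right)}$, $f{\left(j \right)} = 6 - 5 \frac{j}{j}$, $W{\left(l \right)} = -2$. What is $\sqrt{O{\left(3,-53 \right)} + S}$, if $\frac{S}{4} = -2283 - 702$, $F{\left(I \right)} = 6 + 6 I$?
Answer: $i \sqrt{11939} \approx 109.27 i$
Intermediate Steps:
$f{\left(j \right)} = 1$ ($f{\left(j \right)} = 6 - 5 = 1$)
$O{\left(t,s \right)} = 1$
$S = -11940$ ($S = 4 \left(-2283 - 702\right) = 4 \left(-2985\right) = -11940$)
$\sqrt{O{\left(3,-53 \right)} + S} = \sqrt{1 - 11940} = \sqrt{-11939} = i \sqrt{11939}$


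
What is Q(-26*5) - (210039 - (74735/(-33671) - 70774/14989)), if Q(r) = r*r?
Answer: -97479717253310/504694619 ≈ -1.9315e+5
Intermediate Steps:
Q(r) = r²
Q(-26*5) - (210039 - (74735/(-33671) - 70774/14989)) = (-26*5)² - (210039 - (74735/(-33671) - 70774/14989)) = (-130)² - (210039 - (74735*(-1/33671) - 70774*1/14989)) = 16900 - (210039 - (-74735/33671 - 70774/14989)) = 16900 - (210039 - 1*(-3503234269/504694619)) = 16900 - (210039 + 3503234269/504694619) = 16900 - 1*106009056314410/504694619 = 16900 - 106009056314410/504694619 = -97479717253310/504694619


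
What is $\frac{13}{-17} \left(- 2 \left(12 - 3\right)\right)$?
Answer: $\frac{234}{17} \approx 13.765$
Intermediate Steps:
$\frac{13}{-17} \left(- 2 \left(12 - 3\right)\right) = 13 \left(- \frac{1}{17}\right) \left(\left(-2\right) 9\right) = \left(- \frac{13}{17}\right) \left(-18\right) = \frac{234}{17}$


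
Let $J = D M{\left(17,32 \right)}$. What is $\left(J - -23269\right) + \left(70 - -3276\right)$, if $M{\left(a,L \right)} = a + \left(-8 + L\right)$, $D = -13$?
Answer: $26082$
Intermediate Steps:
$M{\left(a,L \right)} = -8 + L + a$
$J = -533$ ($J = - 13 \left(-8 + 32 + 17\right) = \left(-13\right) 41 = -533$)
$\left(J - -23269\right) + \left(70 - -3276\right) = \left(-533 - -23269\right) + \left(70 - -3276\right) = \left(-533 + 23269\right) + \left(70 + 3276\right) = 22736 + 3346 = 26082$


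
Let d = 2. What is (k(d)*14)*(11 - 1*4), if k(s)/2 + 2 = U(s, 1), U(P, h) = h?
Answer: -196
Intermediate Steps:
k(s) = -2 (k(s) = -4 + 2*1 = -4 + 2 = -2)
(k(d)*14)*(11 - 1*4) = (-2*14)*(11 - 1*4) = -28*(11 - 4) = -28*7 = -196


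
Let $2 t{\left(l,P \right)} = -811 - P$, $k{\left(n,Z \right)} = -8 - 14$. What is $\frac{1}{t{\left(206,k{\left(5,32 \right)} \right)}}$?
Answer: $- \frac{2}{789} \approx -0.0025349$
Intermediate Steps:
$k{\left(n,Z \right)} = -22$
$t{\left(l,P \right)} = - \frac{811}{2} - \frac{P}{2}$ ($t{\left(l,P \right)} = \frac{-811 - P}{2} = - \frac{811}{2} - \frac{P}{2}$)
$\frac{1}{t{\left(206,k{\left(5,32 \right)} \right)}} = \frac{1}{- \frac{811}{2} - -11} = \frac{1}{- \frac{811}{2} + 11} = \frac{1}{- \frac{789}{2}} = - \frac{2}{789}$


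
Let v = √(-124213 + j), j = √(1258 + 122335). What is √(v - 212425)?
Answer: √(-212425 + √(-124213 + √123593)) ≈ 0.382 + 460.9*I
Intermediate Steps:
j = √123593 ≈ 351.56
v = √(-124213 + √123593) ≈ 351.94*I
√(v - 212425) = √(√(-124213 + √123593) - 212425) = √(-212425 + √(-124213 + √123593))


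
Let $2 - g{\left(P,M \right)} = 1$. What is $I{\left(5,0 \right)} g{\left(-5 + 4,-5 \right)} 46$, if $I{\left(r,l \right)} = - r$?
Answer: $-230$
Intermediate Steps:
$g{\left(P,M \right)} = 1$ ($g{\left(P,M \right)} = 2 - 1 = 1$)
$I{\left(5,0 \right)} g{\left(-5 + 4,-5 \right)} 46 = \left(-1\right) 5 \cdot 1 \cdot 46 = \left(-5\right) 1 \cdot 46 = \left(-5\right) 46 = -230$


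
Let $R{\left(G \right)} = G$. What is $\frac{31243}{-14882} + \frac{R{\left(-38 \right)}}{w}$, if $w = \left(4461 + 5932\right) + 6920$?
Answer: $- \frac{541475575}{257652066} \approx -2.1016$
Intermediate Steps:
$w = 17313$ ($w = 10393 + 6920 = 17313$)
$\frac{31243}{-14882} + \frac{R{\left(-38 \right)}}{w} = \frac{31243}{-14882} - \frac{38}{17313} = 31243 \left(- \frac{1}{14882}\right) - \frac{38}{17313} = - \frac{31243}{14882} - \frac{38}{17313} = - \frac{541475575}{257652066}$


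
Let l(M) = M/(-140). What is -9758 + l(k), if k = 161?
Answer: -195183/20 ≈ -9759.2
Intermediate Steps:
l(M) = -M/140 (l(M) = M*(-1/140) = -M/140)
-9758 + l(k) = -9758 - 1/140*161 = -9758 - 23/20 = -195183/20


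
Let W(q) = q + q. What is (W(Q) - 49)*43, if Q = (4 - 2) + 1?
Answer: -1849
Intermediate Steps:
Q = 3 (Q = 2 + 1 = 3)
W(q) = 2*q
(W(Q) - 49)*43 = (2*3 - 49)*43 = (6 - 49)*43 = -43*43 = -1849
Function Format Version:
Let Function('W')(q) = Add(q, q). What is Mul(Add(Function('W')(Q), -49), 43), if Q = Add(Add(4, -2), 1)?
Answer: -1849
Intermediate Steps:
Q = 3 (Q = Add(2, 1) = 3)
Function('W')(q) = Mul(2, q)
Mul(Add(Function('W')(Q), -49), 43) = Mul(Add(Mul(2, 3), -49), 43) = Mul(Add(6, -49), 43) = Mul(-43, 43) = -1849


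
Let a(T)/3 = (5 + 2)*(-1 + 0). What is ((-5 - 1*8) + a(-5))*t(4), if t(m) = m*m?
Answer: -544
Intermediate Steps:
a(T) = -21 (a(T) = 3*((5 + 2)*(-1 + 0)) = 3*(7*(-1)) = 3*(-7) = -21)
t(m) = m²
((-5 - 1*8) + a(-5))*t(4) = ((-5 - 1*8) - 21)*4² = ((-5 - 8) - 21)*16 = (-13 - 21)*16 = -34*16 = -544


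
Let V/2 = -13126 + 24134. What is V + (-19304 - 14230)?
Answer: -11518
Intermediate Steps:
V = 22016 (V = 2*(-13126 + 24134) = 2*11008 = 22016)
V + (-19304 - 14230) = 22016 + (-19304 - 14230) = 22016 - 33534 = -11518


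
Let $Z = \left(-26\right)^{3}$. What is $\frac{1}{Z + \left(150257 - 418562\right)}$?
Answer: $- \frac{1}{285881} \approx -3.498 \cdot 10^{-6}$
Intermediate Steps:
$Z = -17576$
$\frac{1}{Z + \left(150257 - 418562\right)} = \frac{1}{-17576 + \left(150257 - 418562\right)} = \frac{1}{-17576 - 268305} = \frac{1}{-285881} = - \frac{1}{285881}$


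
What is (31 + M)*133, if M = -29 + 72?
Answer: 9842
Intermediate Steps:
M = 43
(31 + M)*133 = (31 + 43)*133 = 74*133 = 9842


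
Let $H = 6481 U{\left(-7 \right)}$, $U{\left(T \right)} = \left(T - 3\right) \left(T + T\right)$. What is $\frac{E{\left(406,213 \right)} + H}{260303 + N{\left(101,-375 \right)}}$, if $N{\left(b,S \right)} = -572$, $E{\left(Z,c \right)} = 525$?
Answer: $\frac{907865}{259731} \approx 3.4954$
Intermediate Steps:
$U{\left(T \right)} = 2 T \left(-3 + T\right)$ ($U{\left(T \right)} = \left(-3 + T\right) 2 T = 2 T \left(-3 + T\right)$)
$H = 907340$ ($H = 6481 \cdot 2 \left(-7\right) \left(-3 - 7\right) = 6481 \cdot 2 \left(-7\right) \left(-10\right) = 6481 \cdot 140 = 907340$)
$\frac{E{\left(406,213 \right)} + H}{260303 + N{\left(101,-375 \right)}} = \frac{525 + 907340}{260303 - 572} = \frac{907865}{259731}$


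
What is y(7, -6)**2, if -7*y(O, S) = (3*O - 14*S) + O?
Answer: 256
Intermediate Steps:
y(O, S) = 2*S - 4*O/7 (y(O, S) = -((3*O - 14*S) + O)/7 = -((-14*S + 3*O) + O)/7 = -(-14*S + 4*O)/7 = 2*S - 4*O/7)
y(7, -6)**2 = (2*(-6) - 4/7*7)**2 = (-12 - 4)**2 = (-16)**2 = 256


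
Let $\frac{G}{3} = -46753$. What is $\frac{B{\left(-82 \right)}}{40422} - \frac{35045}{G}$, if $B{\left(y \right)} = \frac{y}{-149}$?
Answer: $\frac{35180543458}{140793807567} \approx 0.24987$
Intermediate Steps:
$G = -140259$ ($G = 3 \left(-46753\right) = -140259$)
$B{\left(y \right)} = - \frac{y}{149}$ ($B{\left(y \right)} = y \left(- \frac{1}{149}\right) = - \frac{y}{149}$)
$\frac{B{\left(-82 \right)}}{40422} - \frac{35045}{G} = \frac{\left(- \frac{1}{149}\right) \left(-82\right)}{40422} - \frac{35045}{-140259} = \frac{82}{149} \cdot \frac{1}{40422} - - \frac{35045}{140259} = \frac{41}{3011439} + \frac{35045}{140259} = \frac{35180543458}{140793807567}$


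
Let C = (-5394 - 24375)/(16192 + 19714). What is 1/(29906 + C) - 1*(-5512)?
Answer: 5918648205210/1073775067 ≈ 5512.0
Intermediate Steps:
C = -29769/35906 ≈ -0.82908
1/(29906 + C) - 1*(-5512) = 1/(29906 - 29769/35906) - 1*(-5512) = 1/(1073775067/35906) + 5512 = 35906/1073775067 + 5512 = 5918648205210/1073775067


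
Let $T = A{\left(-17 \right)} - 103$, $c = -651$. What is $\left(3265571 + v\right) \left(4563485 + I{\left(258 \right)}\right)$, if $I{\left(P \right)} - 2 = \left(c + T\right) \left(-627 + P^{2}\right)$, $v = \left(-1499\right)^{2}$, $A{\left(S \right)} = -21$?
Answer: $-256542355813536$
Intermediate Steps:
$T = -124$ ($T = -21 - 103 = -124$)
$v = 2247001$
$I{\left(P \right)} = 485927 - 775 P^{2}$ ($I{\left(P \right)} = 2 + \left(-651 - 124\right) \left(-627 + P^{2}\right) = 2 - 775 \left(-627 + P^{2}\right) = 2 - \left(-485925 + 775 P^{2}\right) = 485927 - 775 P^{2}$)
$\left(3265571 + v\right) \left(4563485 + I{\left(258 \right)}\right) = \left(3265571 + 2247001\right) \left(4563485 + \left(485927 - 775 \cdot 258^{2}\right)\right) = 5512572 \left(4563485 + \left(485927 - 51587100\right)\right) = 5512572 \left(4563485 - 51101173\right) = 5512572 \left(-46537688\right) = -256542355813536$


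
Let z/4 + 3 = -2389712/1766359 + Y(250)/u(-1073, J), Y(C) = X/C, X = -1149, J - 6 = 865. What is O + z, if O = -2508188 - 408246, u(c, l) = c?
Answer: -690944960126685268/236912900875 ≈ -2.9165e+6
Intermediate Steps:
J = 871 (J = 6 + 865 = 871)
Y(C) = -1149/C
z = -4120976205518/236912900875 (z = -12 + 4*(-2389712/1766359 - 1149/250/(-1073)) = -12 + 4*(-2389712*1/1766359 - 1149*1/250*(-1/1073)) = -12 + 4*(-2389712/1766359 - 1149/250*(-1/1073)) = -12 + 4*(-2389712/1766359 + 1149/268250) = -12 + 4*(-639010697509/473825801750) = -12 - 1278021395018/236912900875 = -4120976205518/236912900875 ≈ -17.394)
O = -2916434
O + z = -2916434 - 4120976205518/236912900875 = -690944960126685268/236912900875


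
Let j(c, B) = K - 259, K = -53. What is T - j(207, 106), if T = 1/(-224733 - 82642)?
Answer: 95900999/307375 ≈ 312.00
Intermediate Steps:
j(c, B) = -312 (j(c, B) = -53 - 259 = -312)
T = -1/307375 (T = 1/(-307375) = -1/307375 ≈ -3.2534e-6)
T - j(207, 106) = -1/307375 - 1*(-312) = -1/307375 + 312 = 95900999/307375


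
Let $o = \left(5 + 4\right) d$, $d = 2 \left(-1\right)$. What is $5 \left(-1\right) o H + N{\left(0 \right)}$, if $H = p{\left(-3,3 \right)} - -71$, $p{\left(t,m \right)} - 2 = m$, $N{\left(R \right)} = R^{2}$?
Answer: $6840$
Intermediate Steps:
$d = -2$
$o = -18$ ($o = \left(5 + 4\right) \left(-2\right) = 9 \left(-2\right) = -18$)
$p{\left(t,m \right)} = 2 + m$
$H = 76$ ($H = \left(2 + 3\right) - -71 = 5 + 71 = 76$)
$5 \left(-1\right) o H + N{\left(0 \right)} = 5 \left(-1\right) \left(-18\right) 76 + 0^{2} = \left(-5\right) \left(-18\right) 76 + 0 = 90 \cdot 76 + 0 = 6840 + 0 = 6840$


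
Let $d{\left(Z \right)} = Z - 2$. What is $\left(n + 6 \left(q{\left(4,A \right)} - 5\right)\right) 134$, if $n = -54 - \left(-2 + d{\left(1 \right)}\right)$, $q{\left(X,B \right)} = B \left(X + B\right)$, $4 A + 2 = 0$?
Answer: $-12261$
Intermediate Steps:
$d{\left(Z \right)} = -2 + Z$ ($d{\left(Z \right)} = Z - 2 = -2 + Z$)
$A = - \frac{1}{2}$ ($A = - \frac{1}{2} + \frac{1}{4} \cdot 0 = - \frac{1}{2} + 0 = - \frac{1}{2} \approx -0.5$)
$q{\left(X,B \right)} = B \left(B + X\right)$
$n = -51$ ($n = -54 + \left(2 - \left(-2 + 1\right)\right) = -54 + \left(2 - -1\right) = -54 + \left(2 + 1\right) = -54 + 3 = -51$)
$\left(n + 6 \left(q{\left(4,A \right)} - 5\right)\right) 134 = \left(-51 + 6 \left(- \frac{- \frac{1}{2} + 4}{2} - 5\right)\right) 134 = \left(-51 + 6 \left(\left(- \frac{1}{2}\right) \frac{7}{2} - 5\right)\right) 134 = \left(-51 + 6 \left(- \frac{7}{4} - 5\right)\right) 134 = \left(-51 + 6 \left(- \frac{27}{4}\right)\right) 134 = \left(-51 - \frac{81}{2}\right) 134 = \left(- \frac{183}{2}\right) 134 = -12261$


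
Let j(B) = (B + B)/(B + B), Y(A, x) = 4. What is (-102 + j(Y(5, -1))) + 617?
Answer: 516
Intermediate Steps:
j(B) = 1 (j(B) = (2*B)/((2*B)) = (2*B)*(1/(2*B)) = 1)
(-102 + j(Y(5, -1))) + 617 = (-102 + 1) + 617 = -101 + 617 = 516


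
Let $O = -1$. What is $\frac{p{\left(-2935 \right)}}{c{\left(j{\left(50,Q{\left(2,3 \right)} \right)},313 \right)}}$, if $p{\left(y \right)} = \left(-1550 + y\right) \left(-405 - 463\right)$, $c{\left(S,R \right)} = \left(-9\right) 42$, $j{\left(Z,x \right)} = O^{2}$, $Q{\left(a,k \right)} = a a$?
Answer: $- \frac{92690}{9} \approx -10299.0$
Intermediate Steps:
$Q{\left(a,k \right)} = a^{2}$
$j{\left(Z,x \right)} = 1$ ($j{\left(Z,x \right)} = \left(-1\right)^{2} = 1$)
$c{\left(S,R \right)} = -378$
$p{\left(y \right)} = 1345400 - 868 y$ ($p{\left(y \right)} = \left(-1550 + y\right) \left(-868\right) = 1345400 - 868 y$)
$\frac{p{\left(-2935 \right)}}{c{\left(j{\left(50,Q{\left(2,3 \right)} \right)},313 \right)}} = \frac{1345400 - -2547580}{-378} = \left(1345400 + 2547580\right) \left(- \frac{1}{378}\right) = 3892980 \left(- \frac{1}{378}\right) = - \frac{92690}{9}$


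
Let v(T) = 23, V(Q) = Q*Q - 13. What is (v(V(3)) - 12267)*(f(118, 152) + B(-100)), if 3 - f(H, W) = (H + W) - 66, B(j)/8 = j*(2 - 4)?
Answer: -17129356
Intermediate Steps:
B(j) = -16*j (B(j) = 8*(j*(2 - 4)) = 8*(j*(-2)) = 8*(-2*j) = -16*j)
f(H, W) = 69 - H - W (f(H, W) = 3 - ((H + W) - 66) = 3 - (-66 + H + W) = 3 + (66 - H - W) = 69 - H - W)
V(Q) = -13 + Q**2 (V(Q) = Q**2 - 13 = -13 + Q**2)
(v(V(3)) - 12267)*(f(118, 152) + B(-100)) = (23 - 12267)*((69 - 1*118 - 1*152) - 16*(-100)) = -12244*((69 - 118 - 152) + 1600) = -12244*(-201 + 1600) = -12244*1399 = -17129356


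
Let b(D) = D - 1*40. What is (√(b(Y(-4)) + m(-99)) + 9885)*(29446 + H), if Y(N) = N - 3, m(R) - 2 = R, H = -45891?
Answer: -162558825 - 197340*I ≈ -1.6256e+8 - 1.9734e+5*I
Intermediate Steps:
m(R) = 2 + R
Y(N) = -3 + N
b(D) = -40 + D (b(D) = D - 40 = -40 + D)
(√(b(Y(-4)) + m(-99)) + 9885)*(29446 + H) = (√((-40 + (-3 - 4)) + (2 - 99)) + 9885)*(29446 - 45891) = (√((-40 - 7) - 97) + 9885)*(-16445) = (√(-47 - 97) + 9885)*(-16445) = (√(-144) + 9885)*(-16445) = (12*I + 9885)*(-16445) = (9885 + 12*I)*(-16445) = -162558825 - 197340*I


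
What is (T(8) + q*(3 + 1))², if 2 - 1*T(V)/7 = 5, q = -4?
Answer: 1369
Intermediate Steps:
T(V) = -21 (T(V) = 14 - 7*5 = 14 - 35 = -21)
(T(8) + q*(3 + 1))² = (-21 - 4*(3 + 1))² = (-21 - 4*4)² = (-21 - 16)² = (-37)² = 1369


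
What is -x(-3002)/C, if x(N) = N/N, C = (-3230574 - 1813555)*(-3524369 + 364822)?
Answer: -1/15937162649563 ≈ -6.2746e-14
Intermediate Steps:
C = 15937162649563 (C = -5044129*(-3159547) = 15937162649563)
x(N) = 1
-x(-3002)/C = -1/15937162649563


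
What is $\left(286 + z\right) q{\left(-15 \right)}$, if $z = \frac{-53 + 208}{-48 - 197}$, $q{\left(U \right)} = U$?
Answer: $- \frac{209745}{49} \approx -4280.5$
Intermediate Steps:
$z = - \frac{31}{49}$ ($z = \frac{155}{-245} = 155 \left(- \frac{1}{245}\right) = - \frac{31}{49} \approx -0.63265$)
$\left(286 + z\right) q{\left(-15 \right)} = \left(286 - \frac{31}{49}\right) \left(-15\right) = \frac{13983}{49} \left(-15\right) = - \frac{209745}{49}$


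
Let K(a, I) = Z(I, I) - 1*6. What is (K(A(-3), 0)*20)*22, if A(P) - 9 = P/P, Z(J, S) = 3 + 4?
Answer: 440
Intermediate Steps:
Z(J, S) = 7
A(P) = 10 (A(P) = 9 + P/P = 9 + 1 = 10)
K(a, I) = 1 (K(a, I) = 7 - 1*6 = 7 - 6 = 1)
(K(A(-3), 0)*20)*22 = (1*20)*22 = 20*22 = 440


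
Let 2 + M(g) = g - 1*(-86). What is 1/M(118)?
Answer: 1/202 ≈ 0.0049505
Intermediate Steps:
M(g) = 84 + g (M(g) = -2 + (g - 1*(-86)) = -2 + (g + 86) = -2 + (86 + g) = 84 + g)
1/M(118) = 1/(84 + 118) = 1/202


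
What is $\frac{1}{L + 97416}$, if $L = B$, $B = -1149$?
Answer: $\frac{1}{96267} \approx 1.0388 \cdot 10^{-5}$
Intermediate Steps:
$L = -1149$
$\frac{1}{L + 97416} = \frac{1}{-1149 + 97416} = \frac{1}{96267}$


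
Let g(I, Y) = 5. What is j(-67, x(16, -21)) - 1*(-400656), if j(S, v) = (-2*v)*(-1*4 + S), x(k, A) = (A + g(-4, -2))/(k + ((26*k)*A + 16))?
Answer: 108978503/272 ≈ 4.0066e+5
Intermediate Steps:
x(k, A) = (5 + A)/(16 + k + 26*A*k) (x(k, A) = (A + 5)/(k + ((26*k)*A + 16)) = (5 + A)/(k + (26*A*k + 16)) = (5 + A)/(k + (16 + 26*A*k)) = (5 + A)/(16 + k + 26*A*k))
j(S, v) = -2*v*(-4 + S) (j(S, v) = (-2*v)*(-4 + S) = -2*v*(-4 + S))
j(-67, x(16, -21)) - 1*(-400656) = 2*((5 - 21)/(16 + 16 + 26*(-21)*16))*(4 - 1*(-67)) - 1*(-400656) = 2*(-16/(16 + 16 - 8736))*(4 + 67) + 400656 = 2*(-16/(-8704))*71 + 400656 = 2*(-1/8704*(-16))*71 + 400656 = 2*(1/544)*71 + 400656 = 71/272 + 400656 = 108978503/272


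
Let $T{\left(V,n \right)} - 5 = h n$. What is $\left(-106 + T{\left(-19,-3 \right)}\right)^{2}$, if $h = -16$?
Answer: $2809$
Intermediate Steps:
$T{\left(V,n \right)} = 5 - 16 n$
$\left(-106 + T{\left(-19,-3 \right)}\right)^{2} = \left(-106 + \left(5 - -48\right)\right)^{2} = \left(-106 + \left(5 + 48\right)\right)^{2} = \left(-106 + 53\right)^{2} = \left(-53\right)^{2} = 2809$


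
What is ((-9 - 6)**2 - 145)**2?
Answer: 6400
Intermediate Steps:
((-9 - 6)**2 - 145)**2 = ((-15)**2 - 145)**2 = (225 - 145)**2 = 80**2 = 6400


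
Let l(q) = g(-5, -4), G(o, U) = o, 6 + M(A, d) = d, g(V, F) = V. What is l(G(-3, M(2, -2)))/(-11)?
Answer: 5/11 ≈ 0.45455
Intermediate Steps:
M(A, d) = -6 + d
l(q) = -5
l(G(-3, M(2, -2)))/(-11) = -5/(-11) = -5*(-1/11) = 5/11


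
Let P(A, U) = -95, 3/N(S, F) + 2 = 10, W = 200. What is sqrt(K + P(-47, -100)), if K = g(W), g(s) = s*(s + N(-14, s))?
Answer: 2*sqrt(9995) ≈ 199.95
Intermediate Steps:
N(S, F) = 3/8 (N(S, F) = 3/(-2 + 10) = 3/8)
g(s) = s*(3/8 + s) (g(s) = s*(s + 3/8) = s*(3/8 + s))
K = 40075 (K = (1/8)*200*(3 + 8*200) = (1/8)*200*(3 + 1600) = (1/8)*200*1603 = 40075)
sqrt(K + P(-47, -100)) = sqrt(40075 - 95) = sqrt(39980) = 2*sqrt(9995)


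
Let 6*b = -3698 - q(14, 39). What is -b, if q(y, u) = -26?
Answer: 612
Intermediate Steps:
b = -612 (b = (-3698 - 1*(-26))/6 = (-3698 + 26)/6 = (⅙)*(-3672) = -612)
-b = -1*(-612) = 612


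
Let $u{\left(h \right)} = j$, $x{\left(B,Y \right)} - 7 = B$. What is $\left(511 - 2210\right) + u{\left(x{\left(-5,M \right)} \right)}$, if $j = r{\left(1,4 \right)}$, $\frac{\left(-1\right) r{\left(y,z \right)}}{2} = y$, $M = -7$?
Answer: $-1701$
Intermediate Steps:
$r{\left(y,z \right)} = - 2 y$
$x{\left(B,Y \right)} = 7 + B$
$j = -2$ ($j = \left(-2\right) 1 = -2$)
$u{\left(h \right)} = -2$
$\left(511 - 2210\right) + u{\left(x{\left(-5,M \right)} \right)} = \left(511 - 2210\right) - 2 = -1699 - 2 = -1701$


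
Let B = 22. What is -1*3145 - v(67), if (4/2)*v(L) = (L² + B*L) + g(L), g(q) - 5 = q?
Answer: -12325/2 ≈ -6162.5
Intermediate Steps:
g(q) = 5 + q
v(L) = 5/2 + L²/2 + 23*L/2 (v(L) = ((L² + 22*L) + (5 + L))/2 = (5 + L² + 23*L)/2 = 5/2 + L²/2 + 23*L/2)
-1*3145 - v(67) = -1*3145 - (5/2 + (½)*67² + (23/2)*67) = -3145 - (5/2 + (½)*4489 + 1541/2) = -3145 - (5/2 + 4489/2 + 1541/2) = -3145 - 1*6035/2 = -3145 - 6035/2 = -12325/2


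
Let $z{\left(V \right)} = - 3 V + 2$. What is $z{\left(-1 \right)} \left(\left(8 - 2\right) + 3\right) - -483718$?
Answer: $483763$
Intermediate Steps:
$z{\left(V \right)} = 2 - 3 V$
$z{\left(-1 \right)} \left(\left(8 - 2\right) + 3\right) - -483718 = \left(2 - -3\right) \left(\left(8 - 2\right) + 3\right) - -483718 = \left(2 + 3\right) \left(\left(8 - 2\right) + 3\right) + 483718 = 5 \left(6 + 3\right) + 483718 = 5 \cdot 9 + 483718 = 45 + 483718 = 483763$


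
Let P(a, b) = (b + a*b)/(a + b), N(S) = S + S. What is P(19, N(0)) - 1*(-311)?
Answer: 311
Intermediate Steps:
N(S) = 2*S
P(a, b) = (b + a*b)/(a + b)
P(19, N(0)) - 1*(-311) = (2*0)*(1 + 19)/(19 + 2*0) - 1*(-311) = 0*20/(19 + 0) + 311 = 0*20/19 + 311 = 0*(1/19)*20 + 311 = 0 + 311 = 311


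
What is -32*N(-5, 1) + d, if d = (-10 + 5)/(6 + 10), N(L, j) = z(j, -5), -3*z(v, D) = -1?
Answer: -527/48 ≈ -10.979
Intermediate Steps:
z(v, D) = ⅓ (z(v, D) = -⅓*(-1) = ⅓)
N(L, j) = ⅓
d = -5/16 ≈ -0.31250
-32*N(-5, 1) + d = -32*⅓ - 5/16 = -32/3 - 5/16 = -527/48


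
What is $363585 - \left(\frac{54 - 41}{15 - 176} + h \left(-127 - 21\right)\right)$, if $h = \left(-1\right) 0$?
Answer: $\frac{58537198}{161} \approx 3.6359 \cdot 10^{5}$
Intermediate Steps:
$h = 0$
$363585 - \left(\frac{54 - 41}{15 - 176} + h \left(-127 - 21\right)\right) = 363585 - \left(\frac{54 - 41}{15 - 176} + 0 \left(-127 - 21\right)\right) = 363585 - \left(\frac{13}{-161} + 0 \left(-148\right)\right) = 363585 - \left(13 \left(- \frac{1}{161}\right) + 0\right) = 363585 - \left(- \frac{13}{161} + 0\right) = 363585 - - \frac{13}{161} = 363585 + \frac{13}{161} = \frac{58537198}{161}$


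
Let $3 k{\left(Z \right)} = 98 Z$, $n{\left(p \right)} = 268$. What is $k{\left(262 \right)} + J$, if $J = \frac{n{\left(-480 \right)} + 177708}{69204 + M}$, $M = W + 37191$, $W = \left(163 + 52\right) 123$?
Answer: $\frac{142138907}{16605} \approx 8560.0$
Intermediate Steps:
$W = 26445$ ($W = 215 \cdot 123 = 26445$)
$M = 63636$ ($M = 26445 + 37191 = 63636$)
$k{\left(Z \right)} = \frac{98 Z}{3}$
$J = \frac{22247}{16605}$ ($J = \frac{268 + 177708}{69204 + 63636} = \frac{177976}{132840} = 177976 \cdot \frac{1}{132840} = \frac{22247}{16605} \approx 1.3398$)
$k{\left(262 \right)} + J = \frac{98}{3} \cdot 262 + \frac{22247}{16605} = \frac{25676}{3} + \frac{22247}{16605} = \frac{142138907}{16605}$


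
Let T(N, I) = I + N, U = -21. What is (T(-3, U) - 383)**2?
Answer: 165649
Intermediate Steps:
(T(-3, U) - 383)**2 = ((-21 - 3) - 383)**2 = (-24 - 383)**2 = (-407)**2 = 165649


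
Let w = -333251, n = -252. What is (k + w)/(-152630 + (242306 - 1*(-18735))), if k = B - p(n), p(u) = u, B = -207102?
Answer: -540101/108411 ≈ -4.9820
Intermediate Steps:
k = -206850 (k = -207102 - 1*(-252) = -207102 + 252 = -206850)
(k + w)/(-152630 + (242306 - 1*(-18735))) = (-206850 - 333251)/(-152630 + (242306 - 1*(-18735))) = -540101/(-152630 + (242306 + 18735)) = -540101/(-152630 + 261041) = -540101/108411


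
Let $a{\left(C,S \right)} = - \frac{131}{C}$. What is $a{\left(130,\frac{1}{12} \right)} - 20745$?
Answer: $- \frac{2696981}{130} \approx -20746.0$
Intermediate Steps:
$a{\left(130,\frac{1}{12} \right)} - 20745 = - \frac{131}{130} - 20745 = - \frac{2696981}{130}$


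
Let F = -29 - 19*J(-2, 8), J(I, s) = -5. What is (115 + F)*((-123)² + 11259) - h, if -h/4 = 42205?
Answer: 4945048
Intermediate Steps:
h = -168820 (h = -4*42205 = -168820)
F = 66 (F = -29 - 19*(-5) = -29 + 95 = 66)
(115 + F)*((-123)² + 11259) - h = (115 + 66)*((-123)² + 11259) - 1*(-168820) = 181*(15129 + 11259) + 168820 = 181*26388 + 168820 = 4776228 + 168820 = 4945048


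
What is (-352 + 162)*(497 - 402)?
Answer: -18050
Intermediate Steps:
(-352 + 162)*(497 - 402) = -190*95 = -18050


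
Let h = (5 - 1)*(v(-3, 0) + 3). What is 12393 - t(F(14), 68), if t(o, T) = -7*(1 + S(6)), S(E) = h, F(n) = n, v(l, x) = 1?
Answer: 12512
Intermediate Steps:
h = 16 (h = (5 - 1)*(1 + 3) = 4*4 = 16)
S(E) = 16
t(o, T) = -119 (t(o, T) = -7*(1 + 16) = -7*17 = -119)
12393 - t(F(14), 68) = 12393 - 1*(-119) = 12393 + 119 = 12512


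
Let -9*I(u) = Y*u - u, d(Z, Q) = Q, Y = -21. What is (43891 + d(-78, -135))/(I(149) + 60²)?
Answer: 196902/17839 ≈ 11.038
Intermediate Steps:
I(u) = 22*u/9 (I(u) = -(-21*u - u)/9 = -(-22)*u/9 = 22*u/9)
(43891 + d(-78, -135))/(I(149) + 60²) = (43891 - 135)/((22/9)*149 + 60²) = 43756/(3278/9 + 3600) = 43756/(35678/9) = 43756*(9/35678) = 196902/17839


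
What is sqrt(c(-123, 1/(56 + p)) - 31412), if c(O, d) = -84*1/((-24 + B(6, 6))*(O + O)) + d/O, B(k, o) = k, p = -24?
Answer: I*sqrt(30414876086)/984 ≈ 177.23*I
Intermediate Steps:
c(O, d) = 7/(3*O) + d/O (c(O, d) = -84*1/((-24 + 6)*(O + O)) + d/O = -84*(-1/(36*O)) + d/O = -(-7)/(3*O) + d/O = 7/(3*O) + d/O)
sqrt(c(-123, 1/(56 + p)) - 31412) = sqrt((7/3 + 1/(56 - 24))/(-123) - 31412) = sqrt(-(7/3 + 1/32)/123 - 31412) = sqrt(-1/123*227/96 - 31412) = sqrt(-227/11808 - 31412) = sqrt(-370913123/11808) = I*sqrt(30414876086)/984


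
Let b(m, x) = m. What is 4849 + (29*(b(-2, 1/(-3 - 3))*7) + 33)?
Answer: 4476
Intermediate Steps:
4849 + (29*(b(-2, 1/(-3 - 3))*7) + 33) = 4849 + (29*(-2*7) + 33) = 4849 + (29*(-14) + 33) = 4849 + (-406 + 33) = 4849 - 373 = 4476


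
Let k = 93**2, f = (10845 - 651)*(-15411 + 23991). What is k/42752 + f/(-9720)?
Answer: -10386664141/1154304 ≈ -8998.2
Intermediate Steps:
f = 87464520 (f = 10194*8580 = 87464520)
k = 8649
k/42752 + f/(-9720) = 8649/42752 + 87464520/(-9720) = 8649*(1/42752) + 87464520*(-1/9720) = 8649/42752 - 242957/27 = -10386664141/1154304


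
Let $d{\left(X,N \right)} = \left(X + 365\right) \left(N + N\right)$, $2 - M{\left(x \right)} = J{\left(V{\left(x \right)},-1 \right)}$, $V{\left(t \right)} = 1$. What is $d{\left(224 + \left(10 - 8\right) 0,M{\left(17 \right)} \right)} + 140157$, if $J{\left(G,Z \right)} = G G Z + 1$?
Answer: $142513$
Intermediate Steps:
$J{\left(G,Z \right)} = 1 + Z G^{2}$ ($J{\left(G,Z \right)} = G^{2} Z + 1 = Z G^{2} + 1 = 1 + Z G^{2}$)
$M{\left(x \right)} = 2$ ($M{\left(x \right)} = 2 - \left(1 - 1^{2}\right) = 2 - \left(1 - 1\right) = 2 - 0 = 2 + 0 = 2$)
$d{\left(X,N \right)} = 2 N \left(365 + X\right)$ ($d{\left(X,N \right)} = \left(365 + X\right) 2 N = 2 N \left(365 + X\right)$)
$d{\left(224 + \left(10 - 8\right) 0,M{\left(17 \right)} \right)} + 140157 = 2 \cdot 2 \left(365 + \left(224 + \left(10 - 8\right) 0\right)\right) + 140157 = 2 \cdot 2 \left(365 + \left(224 + 2 \cdot 0\right)\right) + 140157 = 2 \cdot 2 \left(365 + \left(224 + 0\right)\right) + 140157 = 2 \cdot 2 \left(365 + 224\right) + 140157 = 2 \cdot 2 \cdot 589 + 140157 = 2356 + 140157 = 142513$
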